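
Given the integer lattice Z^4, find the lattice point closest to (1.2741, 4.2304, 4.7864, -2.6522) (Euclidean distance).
(1, 4, 5, -3)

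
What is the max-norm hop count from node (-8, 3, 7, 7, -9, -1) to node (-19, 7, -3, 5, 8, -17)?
17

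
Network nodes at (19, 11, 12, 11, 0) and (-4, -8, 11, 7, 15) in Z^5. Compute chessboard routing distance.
23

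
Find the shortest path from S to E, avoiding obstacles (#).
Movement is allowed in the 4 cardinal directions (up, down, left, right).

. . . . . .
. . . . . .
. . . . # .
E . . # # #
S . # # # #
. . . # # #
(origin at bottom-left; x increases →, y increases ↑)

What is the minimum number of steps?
1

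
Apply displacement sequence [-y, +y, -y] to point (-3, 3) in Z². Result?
(-3, 2)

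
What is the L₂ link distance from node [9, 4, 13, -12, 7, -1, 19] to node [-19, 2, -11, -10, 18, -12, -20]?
55.9553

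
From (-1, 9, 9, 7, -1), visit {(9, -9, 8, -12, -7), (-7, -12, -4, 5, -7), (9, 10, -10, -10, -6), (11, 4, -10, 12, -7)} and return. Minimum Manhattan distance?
214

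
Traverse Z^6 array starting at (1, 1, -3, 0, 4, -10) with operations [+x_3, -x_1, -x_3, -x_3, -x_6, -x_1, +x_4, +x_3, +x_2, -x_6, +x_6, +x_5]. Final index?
(-1, 2, -3, 1, 5, -11)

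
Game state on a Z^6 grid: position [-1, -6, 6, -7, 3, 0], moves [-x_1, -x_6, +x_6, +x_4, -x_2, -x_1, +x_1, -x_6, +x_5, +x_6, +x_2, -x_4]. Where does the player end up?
(-2, -6, 6, -7, 4, 0)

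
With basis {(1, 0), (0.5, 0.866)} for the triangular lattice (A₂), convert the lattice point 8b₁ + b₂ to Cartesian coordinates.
(8.5, 0.866)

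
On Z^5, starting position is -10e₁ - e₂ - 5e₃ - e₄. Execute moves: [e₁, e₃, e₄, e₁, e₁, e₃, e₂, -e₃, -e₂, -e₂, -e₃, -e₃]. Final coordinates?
(-7, -2, -6, 0, 0)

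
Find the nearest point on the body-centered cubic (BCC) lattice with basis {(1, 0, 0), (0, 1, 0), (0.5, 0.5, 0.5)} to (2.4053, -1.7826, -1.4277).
(2.5, -1.5, -1.5)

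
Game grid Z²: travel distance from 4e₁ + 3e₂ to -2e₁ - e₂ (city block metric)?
10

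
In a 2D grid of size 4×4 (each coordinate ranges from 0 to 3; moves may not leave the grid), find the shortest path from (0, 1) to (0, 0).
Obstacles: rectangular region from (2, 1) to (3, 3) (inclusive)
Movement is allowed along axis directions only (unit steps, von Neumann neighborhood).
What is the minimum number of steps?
1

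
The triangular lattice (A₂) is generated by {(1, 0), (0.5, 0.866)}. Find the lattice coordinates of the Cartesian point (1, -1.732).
2b₁ - 2b₂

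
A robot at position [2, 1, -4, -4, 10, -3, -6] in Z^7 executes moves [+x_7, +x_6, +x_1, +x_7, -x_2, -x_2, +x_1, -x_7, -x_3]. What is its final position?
(4, -1, -5, -4, 10, -2, -5)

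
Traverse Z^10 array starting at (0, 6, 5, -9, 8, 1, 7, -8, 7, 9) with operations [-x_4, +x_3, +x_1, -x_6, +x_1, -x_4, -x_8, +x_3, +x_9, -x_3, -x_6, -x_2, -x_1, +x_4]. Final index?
(1, 5, 6, -10, 8, -1, 7, -9, 8, 9)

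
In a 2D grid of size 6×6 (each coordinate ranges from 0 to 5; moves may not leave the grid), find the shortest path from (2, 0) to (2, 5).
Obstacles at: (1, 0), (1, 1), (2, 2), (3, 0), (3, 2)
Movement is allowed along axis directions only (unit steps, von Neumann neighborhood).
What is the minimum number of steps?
9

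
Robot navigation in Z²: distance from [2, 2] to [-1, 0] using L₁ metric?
5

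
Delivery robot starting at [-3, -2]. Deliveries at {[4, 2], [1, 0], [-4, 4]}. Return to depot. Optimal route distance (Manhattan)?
28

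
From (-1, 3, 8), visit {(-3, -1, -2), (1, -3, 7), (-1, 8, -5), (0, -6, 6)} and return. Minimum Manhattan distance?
62
(one optimal route: (-1, 3, 8) → (1, -3, 7) → (0, -6, 6) → (-3, -1, -2) → (-1, 8, -5) → (-1, 3, 8))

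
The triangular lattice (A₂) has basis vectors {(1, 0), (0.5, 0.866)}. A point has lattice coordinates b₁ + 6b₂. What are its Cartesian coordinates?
(4, 5.196)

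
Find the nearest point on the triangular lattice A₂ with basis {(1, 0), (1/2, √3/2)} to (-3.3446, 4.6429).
(-3.5, 4.33)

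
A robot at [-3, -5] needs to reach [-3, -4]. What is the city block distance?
1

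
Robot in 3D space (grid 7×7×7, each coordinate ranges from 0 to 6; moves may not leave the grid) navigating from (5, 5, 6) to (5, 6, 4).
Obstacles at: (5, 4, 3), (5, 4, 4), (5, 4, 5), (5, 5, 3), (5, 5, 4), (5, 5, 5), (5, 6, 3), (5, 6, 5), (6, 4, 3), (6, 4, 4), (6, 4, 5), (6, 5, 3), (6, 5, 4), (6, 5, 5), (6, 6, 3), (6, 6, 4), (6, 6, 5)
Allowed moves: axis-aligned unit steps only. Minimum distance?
5
(one shortest path: (5, 5, 6) → (4, 5, 6) → (4, 6, 6) → (4, 6, 5) → (4, 6, 4) → (5, 6, 4))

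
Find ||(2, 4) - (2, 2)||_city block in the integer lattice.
2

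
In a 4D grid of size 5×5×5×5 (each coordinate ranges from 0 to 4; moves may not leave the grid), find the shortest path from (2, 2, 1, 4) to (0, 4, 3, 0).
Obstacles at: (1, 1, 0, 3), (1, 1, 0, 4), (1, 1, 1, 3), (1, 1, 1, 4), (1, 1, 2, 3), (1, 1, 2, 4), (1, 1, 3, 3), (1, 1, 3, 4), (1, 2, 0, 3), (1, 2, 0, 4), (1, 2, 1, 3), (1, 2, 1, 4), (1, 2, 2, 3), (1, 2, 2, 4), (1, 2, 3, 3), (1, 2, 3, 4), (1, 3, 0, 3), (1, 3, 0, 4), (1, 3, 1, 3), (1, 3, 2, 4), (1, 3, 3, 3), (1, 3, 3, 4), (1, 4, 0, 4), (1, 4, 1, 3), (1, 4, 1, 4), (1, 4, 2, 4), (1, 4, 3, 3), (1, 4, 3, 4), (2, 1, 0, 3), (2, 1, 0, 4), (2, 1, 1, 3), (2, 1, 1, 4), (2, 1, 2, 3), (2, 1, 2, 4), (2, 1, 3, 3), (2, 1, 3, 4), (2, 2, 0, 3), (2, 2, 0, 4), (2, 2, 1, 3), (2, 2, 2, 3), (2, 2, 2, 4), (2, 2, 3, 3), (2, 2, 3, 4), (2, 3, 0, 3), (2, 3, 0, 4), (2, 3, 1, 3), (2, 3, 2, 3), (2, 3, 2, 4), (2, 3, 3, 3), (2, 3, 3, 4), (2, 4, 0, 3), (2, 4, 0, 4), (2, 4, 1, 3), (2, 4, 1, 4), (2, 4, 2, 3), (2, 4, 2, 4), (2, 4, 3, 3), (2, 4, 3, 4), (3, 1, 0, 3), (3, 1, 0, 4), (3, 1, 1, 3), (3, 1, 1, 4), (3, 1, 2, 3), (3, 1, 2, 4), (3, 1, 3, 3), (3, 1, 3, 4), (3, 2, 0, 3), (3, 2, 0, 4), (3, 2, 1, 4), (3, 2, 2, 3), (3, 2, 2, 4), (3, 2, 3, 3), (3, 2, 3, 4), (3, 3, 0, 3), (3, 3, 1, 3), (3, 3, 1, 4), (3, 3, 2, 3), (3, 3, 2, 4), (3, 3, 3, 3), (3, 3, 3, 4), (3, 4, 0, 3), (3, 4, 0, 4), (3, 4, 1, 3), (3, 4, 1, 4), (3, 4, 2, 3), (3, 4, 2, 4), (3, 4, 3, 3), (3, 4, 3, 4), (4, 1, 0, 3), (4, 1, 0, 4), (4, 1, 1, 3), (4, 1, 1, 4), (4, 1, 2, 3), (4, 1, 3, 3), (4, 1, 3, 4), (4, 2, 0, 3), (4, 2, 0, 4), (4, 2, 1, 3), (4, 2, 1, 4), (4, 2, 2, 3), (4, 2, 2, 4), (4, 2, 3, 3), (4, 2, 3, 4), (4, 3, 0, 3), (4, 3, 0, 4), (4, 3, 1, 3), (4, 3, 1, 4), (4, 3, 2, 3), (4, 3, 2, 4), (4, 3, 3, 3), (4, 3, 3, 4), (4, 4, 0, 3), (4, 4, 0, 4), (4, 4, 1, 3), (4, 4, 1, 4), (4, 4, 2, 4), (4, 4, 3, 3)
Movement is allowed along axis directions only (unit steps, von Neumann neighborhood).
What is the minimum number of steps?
10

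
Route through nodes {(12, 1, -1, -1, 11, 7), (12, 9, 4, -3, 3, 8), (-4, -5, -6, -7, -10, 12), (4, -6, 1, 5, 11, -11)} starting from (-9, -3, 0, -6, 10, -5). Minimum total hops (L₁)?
161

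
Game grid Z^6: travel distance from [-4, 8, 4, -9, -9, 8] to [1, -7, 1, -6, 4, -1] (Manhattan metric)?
48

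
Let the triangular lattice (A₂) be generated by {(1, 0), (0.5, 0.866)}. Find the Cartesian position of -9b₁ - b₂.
(-9.5, -0.866)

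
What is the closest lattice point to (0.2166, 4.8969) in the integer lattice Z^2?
(0, 5)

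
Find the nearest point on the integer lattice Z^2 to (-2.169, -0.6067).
(-2, -1)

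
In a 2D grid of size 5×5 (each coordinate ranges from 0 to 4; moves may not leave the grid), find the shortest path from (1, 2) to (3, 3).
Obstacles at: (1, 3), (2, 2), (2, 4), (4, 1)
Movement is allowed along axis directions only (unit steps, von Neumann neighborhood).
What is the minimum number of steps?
5
(one shortest path: (1, 2) → (1, 1) → (2, 1) → (3, 1) → (3, 2) → (3, 3))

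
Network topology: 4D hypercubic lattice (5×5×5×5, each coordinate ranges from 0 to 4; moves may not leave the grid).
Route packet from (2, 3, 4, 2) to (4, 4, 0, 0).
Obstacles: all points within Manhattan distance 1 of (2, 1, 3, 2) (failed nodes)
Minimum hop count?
9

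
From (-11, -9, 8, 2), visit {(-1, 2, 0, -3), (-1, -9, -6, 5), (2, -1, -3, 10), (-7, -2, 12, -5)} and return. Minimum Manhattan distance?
114
(one optimal route: (-11, -9, 8, 2) → (-1, -9, -6, 5) → (2, -1, -3, 10) → (-1, 2, 0, -3) → (-7, -2, 12, -5) → (-11, -9, 8, 2))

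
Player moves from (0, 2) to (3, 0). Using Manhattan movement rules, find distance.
5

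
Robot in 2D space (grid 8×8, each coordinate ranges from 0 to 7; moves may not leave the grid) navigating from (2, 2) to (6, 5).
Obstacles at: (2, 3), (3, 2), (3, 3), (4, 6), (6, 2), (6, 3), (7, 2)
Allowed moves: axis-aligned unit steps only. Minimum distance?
9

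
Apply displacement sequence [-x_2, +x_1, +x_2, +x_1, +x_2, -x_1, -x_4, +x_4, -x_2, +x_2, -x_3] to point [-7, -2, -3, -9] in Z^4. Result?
(-6, -1, -4, -9)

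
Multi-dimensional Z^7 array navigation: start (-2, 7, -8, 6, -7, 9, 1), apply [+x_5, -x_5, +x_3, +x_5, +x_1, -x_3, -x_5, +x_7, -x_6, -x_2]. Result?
(-1, 6, -8, 6, -7, 8, 2)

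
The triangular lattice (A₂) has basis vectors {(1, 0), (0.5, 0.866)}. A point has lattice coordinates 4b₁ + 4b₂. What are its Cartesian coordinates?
(6, 3.464)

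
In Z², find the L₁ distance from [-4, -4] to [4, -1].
11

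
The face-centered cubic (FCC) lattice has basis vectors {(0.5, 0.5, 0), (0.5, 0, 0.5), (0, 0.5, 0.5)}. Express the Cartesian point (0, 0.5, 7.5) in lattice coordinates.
-7b₁ + 7b₂ + 8b₃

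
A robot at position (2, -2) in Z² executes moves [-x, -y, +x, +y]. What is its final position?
(2, -2)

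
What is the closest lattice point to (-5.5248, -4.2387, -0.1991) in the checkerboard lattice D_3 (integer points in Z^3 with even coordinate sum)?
(-6, -4, 0)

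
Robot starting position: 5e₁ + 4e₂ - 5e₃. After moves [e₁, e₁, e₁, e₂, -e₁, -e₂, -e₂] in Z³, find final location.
(7, 3, -5)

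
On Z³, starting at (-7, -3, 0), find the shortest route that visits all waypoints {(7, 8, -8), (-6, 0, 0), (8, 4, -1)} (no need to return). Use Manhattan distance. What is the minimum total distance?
35
(one optimal route: (-7, -3, 0) → (-6, 0, 0) → (8, 4, -1) → (7, 8, -8))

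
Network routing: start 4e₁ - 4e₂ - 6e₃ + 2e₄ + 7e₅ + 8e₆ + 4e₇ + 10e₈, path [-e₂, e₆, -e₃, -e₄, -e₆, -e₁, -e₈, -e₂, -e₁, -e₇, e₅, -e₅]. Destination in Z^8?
(2, -6, -7, 1, 7, 8, 3, 9)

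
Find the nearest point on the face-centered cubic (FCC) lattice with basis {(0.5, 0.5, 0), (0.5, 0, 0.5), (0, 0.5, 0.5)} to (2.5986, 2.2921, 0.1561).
(2.5, 2.5, 0)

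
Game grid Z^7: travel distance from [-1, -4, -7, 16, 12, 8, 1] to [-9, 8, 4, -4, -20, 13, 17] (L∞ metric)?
32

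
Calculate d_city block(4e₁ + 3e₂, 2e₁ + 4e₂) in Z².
3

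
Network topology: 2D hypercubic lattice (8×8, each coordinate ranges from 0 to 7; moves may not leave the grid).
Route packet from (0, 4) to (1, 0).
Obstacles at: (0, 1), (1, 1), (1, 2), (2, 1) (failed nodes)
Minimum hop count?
9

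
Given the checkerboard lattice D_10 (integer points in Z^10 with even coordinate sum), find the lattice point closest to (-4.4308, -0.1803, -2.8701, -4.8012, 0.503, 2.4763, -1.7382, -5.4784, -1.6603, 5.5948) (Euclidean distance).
(-4, 0, -3, -5, 1, 2, -2, -5, -2, 6)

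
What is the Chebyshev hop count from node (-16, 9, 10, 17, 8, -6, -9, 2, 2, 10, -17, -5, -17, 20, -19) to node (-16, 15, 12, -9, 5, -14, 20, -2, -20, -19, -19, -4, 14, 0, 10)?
31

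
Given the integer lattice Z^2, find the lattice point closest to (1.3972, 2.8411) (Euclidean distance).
(1, 3)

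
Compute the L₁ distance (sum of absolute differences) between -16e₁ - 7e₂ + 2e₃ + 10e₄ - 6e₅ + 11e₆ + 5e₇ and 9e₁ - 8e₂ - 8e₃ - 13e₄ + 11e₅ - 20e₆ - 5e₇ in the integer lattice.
117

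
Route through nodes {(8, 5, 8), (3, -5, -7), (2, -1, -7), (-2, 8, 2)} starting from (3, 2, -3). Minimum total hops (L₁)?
57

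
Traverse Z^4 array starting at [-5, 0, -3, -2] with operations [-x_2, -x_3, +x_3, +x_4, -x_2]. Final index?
(-5, -2, -3, -1)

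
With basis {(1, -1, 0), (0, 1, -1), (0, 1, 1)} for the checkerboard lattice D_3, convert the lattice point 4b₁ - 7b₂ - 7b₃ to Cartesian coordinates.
(4, -18, 0)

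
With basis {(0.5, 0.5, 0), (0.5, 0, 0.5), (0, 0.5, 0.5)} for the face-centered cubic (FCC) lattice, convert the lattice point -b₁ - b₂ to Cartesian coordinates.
(-1, -0.5, -0.5)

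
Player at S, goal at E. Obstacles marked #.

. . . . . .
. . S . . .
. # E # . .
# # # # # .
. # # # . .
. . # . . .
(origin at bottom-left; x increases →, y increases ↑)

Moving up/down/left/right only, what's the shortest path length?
1
(one shortest path: (2, 4) → (2, 3))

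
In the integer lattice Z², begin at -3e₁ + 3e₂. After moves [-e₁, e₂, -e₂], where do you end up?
(-4, 3)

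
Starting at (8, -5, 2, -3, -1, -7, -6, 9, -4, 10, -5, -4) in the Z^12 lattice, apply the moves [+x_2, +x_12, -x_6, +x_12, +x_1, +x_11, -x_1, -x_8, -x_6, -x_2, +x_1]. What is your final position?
(9, -5, 2, -3, -1, -9, -6, 8, -4, 10, -4, -2)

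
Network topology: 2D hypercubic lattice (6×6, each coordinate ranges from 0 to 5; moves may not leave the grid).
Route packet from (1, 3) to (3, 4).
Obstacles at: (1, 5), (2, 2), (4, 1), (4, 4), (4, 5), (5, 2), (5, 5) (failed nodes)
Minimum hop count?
3
(one shortest path: (1, 3) → (2, 3) → (3, 3) → (3, 4))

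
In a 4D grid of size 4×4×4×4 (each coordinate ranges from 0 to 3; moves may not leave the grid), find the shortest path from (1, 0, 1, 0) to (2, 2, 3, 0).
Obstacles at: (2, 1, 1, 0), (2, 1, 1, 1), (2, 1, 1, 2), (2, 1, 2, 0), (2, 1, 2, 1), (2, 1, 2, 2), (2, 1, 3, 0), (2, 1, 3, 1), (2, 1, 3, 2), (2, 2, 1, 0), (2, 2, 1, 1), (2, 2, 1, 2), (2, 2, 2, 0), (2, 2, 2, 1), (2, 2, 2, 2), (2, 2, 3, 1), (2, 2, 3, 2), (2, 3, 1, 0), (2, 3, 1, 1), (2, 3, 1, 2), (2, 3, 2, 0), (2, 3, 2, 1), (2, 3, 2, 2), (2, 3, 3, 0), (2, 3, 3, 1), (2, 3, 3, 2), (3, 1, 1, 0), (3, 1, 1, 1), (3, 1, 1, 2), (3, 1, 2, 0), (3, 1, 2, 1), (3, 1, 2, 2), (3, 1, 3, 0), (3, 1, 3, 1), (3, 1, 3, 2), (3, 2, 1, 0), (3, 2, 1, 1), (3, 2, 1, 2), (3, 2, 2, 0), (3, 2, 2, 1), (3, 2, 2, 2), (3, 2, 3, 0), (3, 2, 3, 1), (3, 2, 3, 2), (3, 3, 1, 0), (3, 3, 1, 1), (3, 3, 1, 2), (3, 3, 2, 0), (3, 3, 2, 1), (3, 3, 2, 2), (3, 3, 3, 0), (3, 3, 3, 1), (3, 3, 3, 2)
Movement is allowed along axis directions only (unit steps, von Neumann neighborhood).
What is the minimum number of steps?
5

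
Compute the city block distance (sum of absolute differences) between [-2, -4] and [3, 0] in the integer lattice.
9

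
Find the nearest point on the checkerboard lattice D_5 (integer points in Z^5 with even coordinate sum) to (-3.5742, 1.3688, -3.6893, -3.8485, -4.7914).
(-4, 1, -4, -4, -5)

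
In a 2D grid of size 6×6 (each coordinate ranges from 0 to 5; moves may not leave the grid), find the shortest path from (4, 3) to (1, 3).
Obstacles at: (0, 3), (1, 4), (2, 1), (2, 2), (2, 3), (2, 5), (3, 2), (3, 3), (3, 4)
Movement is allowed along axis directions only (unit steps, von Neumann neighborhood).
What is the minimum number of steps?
9
(one shortest path: (4, 3) → (4, 2) → (4, 1) → (3, 1) → (3, 0) → (2, 0) → (1, 0) → (1, 1) → (1, 2) → (1, 3))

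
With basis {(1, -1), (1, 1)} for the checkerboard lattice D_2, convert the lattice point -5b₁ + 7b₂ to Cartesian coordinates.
(2, 12)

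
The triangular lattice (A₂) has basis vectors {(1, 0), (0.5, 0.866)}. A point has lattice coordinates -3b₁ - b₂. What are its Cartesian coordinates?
(-3.5, -0.866)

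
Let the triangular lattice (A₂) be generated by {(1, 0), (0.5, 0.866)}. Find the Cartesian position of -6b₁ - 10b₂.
(-11, -8.66)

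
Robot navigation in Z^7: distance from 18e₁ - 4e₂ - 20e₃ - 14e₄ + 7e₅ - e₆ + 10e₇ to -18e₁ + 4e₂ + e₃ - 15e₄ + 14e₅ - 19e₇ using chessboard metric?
36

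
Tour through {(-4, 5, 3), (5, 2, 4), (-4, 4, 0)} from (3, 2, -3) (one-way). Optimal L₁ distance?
26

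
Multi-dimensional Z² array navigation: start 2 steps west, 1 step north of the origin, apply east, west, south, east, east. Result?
(0, 0)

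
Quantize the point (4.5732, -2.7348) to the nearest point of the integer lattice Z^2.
(5, -3)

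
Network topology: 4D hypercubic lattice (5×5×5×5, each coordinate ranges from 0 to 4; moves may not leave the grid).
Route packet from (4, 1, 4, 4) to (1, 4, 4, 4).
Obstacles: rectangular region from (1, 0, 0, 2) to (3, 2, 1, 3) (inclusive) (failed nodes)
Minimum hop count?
6
(one shortest path: (4, 1, 4, 4) → (3, 1, 4, 4) → (2, 1, 4, 4) → (1, 1, 4, 4) → (1, 2, 4, 4) → (1, 3, 4, 4) → (1, 4, 4, 4))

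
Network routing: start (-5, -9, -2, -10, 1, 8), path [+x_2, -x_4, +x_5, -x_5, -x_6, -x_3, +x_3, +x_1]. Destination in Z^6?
(-4, -8, -2, -11, 1, 7)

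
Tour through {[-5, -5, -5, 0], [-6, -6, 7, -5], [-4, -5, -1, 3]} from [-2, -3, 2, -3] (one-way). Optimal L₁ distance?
40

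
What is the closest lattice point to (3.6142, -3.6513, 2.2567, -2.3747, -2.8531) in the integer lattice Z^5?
(4, -4, 2, -2, -3)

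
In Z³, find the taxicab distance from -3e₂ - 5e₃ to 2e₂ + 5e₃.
15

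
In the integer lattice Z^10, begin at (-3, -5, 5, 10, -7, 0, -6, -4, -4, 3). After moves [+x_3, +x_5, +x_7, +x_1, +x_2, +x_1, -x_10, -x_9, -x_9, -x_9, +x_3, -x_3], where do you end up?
(-1, -4, 6, 10, -6, 0, -5, -4, -7, 2)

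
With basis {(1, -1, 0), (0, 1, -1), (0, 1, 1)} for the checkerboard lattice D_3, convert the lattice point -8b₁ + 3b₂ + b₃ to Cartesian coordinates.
(-8, 12, -2)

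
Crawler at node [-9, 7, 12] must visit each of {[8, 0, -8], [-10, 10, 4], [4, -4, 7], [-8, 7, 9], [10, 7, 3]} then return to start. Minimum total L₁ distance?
108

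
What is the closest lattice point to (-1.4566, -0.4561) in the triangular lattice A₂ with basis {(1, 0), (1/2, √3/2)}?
(-1.5, -0.866)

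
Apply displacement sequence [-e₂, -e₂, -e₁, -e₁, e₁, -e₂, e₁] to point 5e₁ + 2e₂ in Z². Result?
(5, -1)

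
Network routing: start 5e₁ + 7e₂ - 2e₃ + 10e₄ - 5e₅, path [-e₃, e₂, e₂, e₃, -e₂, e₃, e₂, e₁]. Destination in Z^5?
(6, 9, -1, 10, -5)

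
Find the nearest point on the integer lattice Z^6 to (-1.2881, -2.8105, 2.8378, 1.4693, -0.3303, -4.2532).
(-1, -3, 3, 1, 0, -4)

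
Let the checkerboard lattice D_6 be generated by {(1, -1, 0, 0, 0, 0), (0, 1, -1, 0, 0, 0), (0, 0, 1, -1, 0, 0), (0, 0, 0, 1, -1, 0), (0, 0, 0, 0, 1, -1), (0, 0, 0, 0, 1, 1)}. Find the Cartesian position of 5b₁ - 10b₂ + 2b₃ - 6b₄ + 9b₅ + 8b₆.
(5, -15, 12, -8, 23, -1)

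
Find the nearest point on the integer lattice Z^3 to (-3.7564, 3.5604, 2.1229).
(-4, 4, 2)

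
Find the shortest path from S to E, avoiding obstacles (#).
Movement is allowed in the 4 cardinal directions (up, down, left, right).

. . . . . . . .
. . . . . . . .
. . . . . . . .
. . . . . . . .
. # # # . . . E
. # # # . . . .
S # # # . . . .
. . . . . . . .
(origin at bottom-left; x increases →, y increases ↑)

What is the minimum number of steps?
11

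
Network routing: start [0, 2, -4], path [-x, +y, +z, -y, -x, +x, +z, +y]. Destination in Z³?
(-1, 3, -2)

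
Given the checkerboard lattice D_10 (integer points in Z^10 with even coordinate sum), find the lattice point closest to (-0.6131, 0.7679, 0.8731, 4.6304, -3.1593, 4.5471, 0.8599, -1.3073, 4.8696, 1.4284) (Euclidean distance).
(-1, 1, 1, 5, -3, 5, 1, -1, 5, 1)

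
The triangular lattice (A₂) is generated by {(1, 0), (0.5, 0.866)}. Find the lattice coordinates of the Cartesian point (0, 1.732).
-b₁ + 2b₂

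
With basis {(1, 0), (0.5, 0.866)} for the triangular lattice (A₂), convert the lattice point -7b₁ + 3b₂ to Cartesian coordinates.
(-5.5, 2.598)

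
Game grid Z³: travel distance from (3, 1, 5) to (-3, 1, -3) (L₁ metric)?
14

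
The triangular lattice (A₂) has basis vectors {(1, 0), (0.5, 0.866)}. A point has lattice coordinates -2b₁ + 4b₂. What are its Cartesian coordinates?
(0, 3.464)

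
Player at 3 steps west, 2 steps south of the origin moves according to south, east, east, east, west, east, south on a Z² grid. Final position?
(0, -4)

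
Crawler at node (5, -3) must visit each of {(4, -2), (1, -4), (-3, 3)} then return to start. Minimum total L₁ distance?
30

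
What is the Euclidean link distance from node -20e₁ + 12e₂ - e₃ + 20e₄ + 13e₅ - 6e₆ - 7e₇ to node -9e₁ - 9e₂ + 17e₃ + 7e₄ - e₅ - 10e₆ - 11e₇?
35.819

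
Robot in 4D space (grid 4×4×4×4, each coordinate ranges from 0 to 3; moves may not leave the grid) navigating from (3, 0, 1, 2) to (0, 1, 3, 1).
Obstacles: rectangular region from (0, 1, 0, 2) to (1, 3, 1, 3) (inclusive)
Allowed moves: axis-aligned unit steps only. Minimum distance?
7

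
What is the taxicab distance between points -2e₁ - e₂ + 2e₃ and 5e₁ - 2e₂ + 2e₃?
8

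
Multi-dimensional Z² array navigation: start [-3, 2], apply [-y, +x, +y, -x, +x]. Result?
(-2, 2)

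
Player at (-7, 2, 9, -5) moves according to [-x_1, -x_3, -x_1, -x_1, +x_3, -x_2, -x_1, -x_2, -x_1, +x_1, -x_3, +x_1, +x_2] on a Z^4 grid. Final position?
(-10, 1, 8, -5)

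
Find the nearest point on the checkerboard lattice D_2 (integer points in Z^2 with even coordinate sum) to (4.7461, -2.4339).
(5, -3)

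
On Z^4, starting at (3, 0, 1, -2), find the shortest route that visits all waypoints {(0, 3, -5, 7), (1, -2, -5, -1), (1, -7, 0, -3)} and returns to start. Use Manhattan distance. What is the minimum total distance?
58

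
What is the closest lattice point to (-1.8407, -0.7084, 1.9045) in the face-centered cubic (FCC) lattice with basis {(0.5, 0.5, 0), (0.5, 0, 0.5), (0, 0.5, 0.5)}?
(-2, -1, 2)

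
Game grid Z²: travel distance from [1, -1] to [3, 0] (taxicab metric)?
3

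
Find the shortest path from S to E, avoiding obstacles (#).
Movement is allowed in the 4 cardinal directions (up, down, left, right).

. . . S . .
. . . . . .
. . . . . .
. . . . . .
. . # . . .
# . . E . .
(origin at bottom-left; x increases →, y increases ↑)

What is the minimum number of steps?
5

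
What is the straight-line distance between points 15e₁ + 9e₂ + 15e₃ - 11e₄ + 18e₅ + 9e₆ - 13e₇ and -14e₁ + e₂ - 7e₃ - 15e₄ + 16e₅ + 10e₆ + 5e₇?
41.6413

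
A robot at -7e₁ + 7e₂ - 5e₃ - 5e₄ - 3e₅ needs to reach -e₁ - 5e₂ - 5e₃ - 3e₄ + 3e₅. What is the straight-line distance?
14.8324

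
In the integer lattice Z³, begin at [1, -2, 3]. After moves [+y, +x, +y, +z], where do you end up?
(2, 0, 4)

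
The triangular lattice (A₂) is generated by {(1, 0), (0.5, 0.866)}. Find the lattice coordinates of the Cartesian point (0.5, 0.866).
b₂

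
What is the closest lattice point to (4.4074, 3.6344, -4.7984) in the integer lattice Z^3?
(4, 4, -5)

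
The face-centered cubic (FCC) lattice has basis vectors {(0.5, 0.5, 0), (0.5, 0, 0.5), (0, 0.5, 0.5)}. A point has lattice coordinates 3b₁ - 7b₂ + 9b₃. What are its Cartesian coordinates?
(-2, 6, 1)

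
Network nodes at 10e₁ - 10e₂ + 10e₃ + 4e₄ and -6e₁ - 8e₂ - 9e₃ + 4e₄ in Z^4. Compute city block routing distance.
37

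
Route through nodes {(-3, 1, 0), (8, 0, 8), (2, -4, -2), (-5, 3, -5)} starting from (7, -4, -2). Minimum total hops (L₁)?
51
(one optimal route: (7, -4, -2) → (2, -4, -2) → (-5, 3, -5) → (-3, 1, 0) → (8, 0, 8))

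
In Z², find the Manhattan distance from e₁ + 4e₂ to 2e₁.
5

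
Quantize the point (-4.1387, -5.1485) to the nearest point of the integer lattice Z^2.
(-4, -5)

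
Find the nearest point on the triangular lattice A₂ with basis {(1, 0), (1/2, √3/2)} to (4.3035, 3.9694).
(4.5, 4.33)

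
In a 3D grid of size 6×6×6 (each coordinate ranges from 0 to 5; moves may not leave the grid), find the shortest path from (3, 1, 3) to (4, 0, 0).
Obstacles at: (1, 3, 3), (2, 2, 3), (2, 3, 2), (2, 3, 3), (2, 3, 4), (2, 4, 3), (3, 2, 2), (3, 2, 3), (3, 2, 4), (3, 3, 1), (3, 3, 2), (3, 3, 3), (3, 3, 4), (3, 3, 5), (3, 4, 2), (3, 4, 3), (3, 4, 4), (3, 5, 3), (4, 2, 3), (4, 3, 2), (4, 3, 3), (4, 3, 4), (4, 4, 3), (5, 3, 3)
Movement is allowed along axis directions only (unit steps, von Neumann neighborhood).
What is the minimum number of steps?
5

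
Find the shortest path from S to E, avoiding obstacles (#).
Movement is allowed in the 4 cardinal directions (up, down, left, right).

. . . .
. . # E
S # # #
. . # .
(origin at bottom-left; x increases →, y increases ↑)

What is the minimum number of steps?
6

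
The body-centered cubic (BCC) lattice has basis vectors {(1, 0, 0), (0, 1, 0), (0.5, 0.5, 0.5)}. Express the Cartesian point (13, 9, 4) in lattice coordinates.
9b₁ + 5b₂ + 8b₃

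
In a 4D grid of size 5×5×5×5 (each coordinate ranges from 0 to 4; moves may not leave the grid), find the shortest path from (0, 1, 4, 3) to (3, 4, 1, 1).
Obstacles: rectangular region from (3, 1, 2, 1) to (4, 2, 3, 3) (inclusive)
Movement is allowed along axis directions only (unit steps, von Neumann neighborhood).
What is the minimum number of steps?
11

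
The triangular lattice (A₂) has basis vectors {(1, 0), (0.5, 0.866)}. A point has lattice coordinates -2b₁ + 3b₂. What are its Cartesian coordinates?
(-0.5, 2.598)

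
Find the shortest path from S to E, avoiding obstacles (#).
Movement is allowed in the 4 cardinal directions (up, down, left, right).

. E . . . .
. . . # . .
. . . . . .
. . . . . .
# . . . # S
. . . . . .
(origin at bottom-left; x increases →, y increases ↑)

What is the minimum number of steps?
8
(one shortest path: (5, 1) → (5, 2) → (4, 2) → (3, 2) → (2, 2) → (1, 2) → (1, 3) → (1, 4) → (1, 5))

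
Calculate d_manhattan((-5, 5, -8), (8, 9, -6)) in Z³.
19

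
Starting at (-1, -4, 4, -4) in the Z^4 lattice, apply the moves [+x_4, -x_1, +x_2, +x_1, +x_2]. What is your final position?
(-1, -2, 4, -3)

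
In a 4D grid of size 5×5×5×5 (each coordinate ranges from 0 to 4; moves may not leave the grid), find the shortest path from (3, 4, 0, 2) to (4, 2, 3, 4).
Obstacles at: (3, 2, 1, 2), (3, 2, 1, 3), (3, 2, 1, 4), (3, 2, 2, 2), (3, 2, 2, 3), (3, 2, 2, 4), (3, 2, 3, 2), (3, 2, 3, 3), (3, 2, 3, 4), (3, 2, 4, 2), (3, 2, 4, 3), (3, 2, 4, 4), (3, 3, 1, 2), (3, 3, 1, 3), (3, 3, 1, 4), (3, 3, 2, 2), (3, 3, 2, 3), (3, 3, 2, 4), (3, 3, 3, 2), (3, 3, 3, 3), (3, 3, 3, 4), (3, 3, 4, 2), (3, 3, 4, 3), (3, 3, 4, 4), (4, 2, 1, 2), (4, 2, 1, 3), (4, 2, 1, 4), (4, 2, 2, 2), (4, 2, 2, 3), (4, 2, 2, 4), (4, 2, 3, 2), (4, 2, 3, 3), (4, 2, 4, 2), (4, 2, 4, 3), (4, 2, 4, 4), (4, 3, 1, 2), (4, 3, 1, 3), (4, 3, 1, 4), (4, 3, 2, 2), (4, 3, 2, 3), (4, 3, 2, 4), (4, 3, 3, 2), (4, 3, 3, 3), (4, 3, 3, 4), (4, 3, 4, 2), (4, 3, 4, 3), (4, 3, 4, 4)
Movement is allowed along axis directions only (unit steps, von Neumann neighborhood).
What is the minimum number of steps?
10
(one shortest path: (3, 4, 0, 2) → (4, 4, 0, 2) → (4, 3, 0, 2) → (4, 2, 0, 2) → (4, 1, 0, 2) → (4, 1, 1, 2) → (4, 1, 2, 2) → (4, 1, 3, 2) → (4, 1, 3, 3) → (4, 1, 3, 4) → (4, 2, 3, 4))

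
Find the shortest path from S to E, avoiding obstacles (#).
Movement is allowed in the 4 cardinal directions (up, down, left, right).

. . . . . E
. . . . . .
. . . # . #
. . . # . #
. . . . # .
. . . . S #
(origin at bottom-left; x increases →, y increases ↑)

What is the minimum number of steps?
10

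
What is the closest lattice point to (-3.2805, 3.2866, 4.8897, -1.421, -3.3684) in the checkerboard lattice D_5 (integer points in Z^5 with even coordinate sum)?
(-3, 3, 5, -2, -3)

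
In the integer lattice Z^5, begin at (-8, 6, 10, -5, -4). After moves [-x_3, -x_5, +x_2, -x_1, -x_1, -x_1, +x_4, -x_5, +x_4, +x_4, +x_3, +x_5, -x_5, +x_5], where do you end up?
(-11, 7, 10, -2, -5)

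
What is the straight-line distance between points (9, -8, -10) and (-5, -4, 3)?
19.5192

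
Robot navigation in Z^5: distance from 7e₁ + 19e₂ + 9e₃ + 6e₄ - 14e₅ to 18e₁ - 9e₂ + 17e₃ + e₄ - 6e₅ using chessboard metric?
28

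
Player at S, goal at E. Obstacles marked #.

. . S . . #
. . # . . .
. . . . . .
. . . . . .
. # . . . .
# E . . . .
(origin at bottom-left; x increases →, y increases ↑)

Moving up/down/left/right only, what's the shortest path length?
8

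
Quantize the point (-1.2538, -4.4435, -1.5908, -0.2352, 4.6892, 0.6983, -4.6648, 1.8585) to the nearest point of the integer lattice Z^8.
(-1, -4, -2, 0, 5, 1, -5, 2)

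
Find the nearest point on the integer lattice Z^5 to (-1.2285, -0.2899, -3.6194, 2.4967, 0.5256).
(-1, 0, -4, 2, 1)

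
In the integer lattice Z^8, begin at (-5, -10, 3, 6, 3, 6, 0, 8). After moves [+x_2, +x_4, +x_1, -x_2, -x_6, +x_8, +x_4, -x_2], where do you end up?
(-4, -11, 3, 8, 3, 5, 0, 9)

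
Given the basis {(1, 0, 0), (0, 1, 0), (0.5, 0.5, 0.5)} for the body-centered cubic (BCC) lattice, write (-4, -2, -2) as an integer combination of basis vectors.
-2b₁ - 4b₃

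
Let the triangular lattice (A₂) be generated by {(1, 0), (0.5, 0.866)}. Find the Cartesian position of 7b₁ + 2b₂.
(8, 1.732)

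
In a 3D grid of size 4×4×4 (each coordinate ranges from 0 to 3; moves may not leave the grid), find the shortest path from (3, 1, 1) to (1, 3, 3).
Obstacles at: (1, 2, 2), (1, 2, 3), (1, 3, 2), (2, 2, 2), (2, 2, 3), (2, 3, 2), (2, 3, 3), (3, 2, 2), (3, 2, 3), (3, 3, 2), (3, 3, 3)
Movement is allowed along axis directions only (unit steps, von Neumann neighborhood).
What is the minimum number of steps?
8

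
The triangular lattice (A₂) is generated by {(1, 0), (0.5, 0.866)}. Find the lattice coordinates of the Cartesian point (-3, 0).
-3b₁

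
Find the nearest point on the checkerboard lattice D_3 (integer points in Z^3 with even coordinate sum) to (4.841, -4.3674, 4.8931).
(5, -4, 5)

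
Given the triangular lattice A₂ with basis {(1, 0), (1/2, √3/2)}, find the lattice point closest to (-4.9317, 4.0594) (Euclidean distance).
(-4.5, 4.33)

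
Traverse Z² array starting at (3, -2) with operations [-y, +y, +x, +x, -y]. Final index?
(5, -3)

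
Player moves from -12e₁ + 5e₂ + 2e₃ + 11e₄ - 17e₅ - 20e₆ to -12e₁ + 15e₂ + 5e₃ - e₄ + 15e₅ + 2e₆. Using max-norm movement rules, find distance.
32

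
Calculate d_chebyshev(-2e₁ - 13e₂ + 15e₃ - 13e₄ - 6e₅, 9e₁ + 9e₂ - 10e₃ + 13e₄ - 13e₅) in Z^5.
26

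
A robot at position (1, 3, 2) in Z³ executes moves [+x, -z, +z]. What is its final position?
(2, 3, 2)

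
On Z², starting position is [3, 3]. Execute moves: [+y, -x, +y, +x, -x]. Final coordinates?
(2, 5)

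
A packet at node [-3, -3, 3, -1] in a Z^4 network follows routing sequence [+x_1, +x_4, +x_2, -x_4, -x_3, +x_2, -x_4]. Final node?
(-2, -1, 2, -2)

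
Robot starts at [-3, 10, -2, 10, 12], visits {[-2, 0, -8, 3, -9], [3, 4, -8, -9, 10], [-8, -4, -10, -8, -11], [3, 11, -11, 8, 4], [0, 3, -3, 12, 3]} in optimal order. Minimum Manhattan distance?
144
(one optimal route: (-3, 10, -2, 10, 12) → (0, 3, -3, 12, 3) → (3, 11, -11, 8, 4) → (3, 4, -8, -9, 10) → (-2, 0, -8, 3, -9) → (-8, -4, -10, -8, -11))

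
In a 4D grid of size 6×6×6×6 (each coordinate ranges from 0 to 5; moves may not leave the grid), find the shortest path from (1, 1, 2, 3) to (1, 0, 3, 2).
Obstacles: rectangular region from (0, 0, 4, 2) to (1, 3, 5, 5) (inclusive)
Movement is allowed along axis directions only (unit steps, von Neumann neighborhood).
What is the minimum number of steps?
3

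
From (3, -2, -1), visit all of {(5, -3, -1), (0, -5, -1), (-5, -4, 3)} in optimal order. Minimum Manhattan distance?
20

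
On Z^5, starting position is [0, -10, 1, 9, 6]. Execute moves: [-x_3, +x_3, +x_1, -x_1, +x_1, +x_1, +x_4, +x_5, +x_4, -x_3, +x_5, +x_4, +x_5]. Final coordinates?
(2, -10, 0, 12, 9)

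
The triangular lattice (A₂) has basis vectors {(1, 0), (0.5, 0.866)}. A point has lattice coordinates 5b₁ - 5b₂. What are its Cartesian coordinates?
(2.5, -4.33)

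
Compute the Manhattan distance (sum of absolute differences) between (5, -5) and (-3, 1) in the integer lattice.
14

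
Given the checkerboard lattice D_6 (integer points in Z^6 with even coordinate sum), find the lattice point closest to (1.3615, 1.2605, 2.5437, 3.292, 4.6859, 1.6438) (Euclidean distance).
(1, 1, 2, 3, 5, 2)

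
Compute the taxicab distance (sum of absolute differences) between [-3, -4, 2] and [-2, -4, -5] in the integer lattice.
8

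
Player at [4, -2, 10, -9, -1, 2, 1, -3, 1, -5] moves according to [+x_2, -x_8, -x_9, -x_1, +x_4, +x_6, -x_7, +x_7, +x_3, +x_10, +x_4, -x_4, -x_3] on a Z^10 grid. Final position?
(3, -1, 10, -8, -1, 3, 1, -4, 0, -4)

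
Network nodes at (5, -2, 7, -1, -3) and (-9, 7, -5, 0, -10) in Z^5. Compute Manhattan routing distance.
43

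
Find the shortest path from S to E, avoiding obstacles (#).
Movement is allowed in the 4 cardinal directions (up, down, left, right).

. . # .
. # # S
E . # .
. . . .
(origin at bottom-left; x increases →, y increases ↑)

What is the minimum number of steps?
6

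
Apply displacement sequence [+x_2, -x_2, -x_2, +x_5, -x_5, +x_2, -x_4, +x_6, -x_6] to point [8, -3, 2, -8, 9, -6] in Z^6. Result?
(8, -3, 2, -9, 9, -6)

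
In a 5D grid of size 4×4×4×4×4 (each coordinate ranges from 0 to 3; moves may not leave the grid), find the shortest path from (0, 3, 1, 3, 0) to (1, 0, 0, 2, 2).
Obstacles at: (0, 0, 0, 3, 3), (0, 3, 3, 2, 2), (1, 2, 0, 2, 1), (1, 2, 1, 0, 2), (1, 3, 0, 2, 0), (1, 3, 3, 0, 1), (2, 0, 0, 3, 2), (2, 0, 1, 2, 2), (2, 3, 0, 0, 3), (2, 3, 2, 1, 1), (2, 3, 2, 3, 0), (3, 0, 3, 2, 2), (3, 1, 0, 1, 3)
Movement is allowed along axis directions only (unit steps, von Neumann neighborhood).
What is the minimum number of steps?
8
(one shortest path: (0, 3, 1, 3, 0) → (1, 3, 1, 3, 0) → (1, 2, 1, 3, 0) → (1, 1, 1, 3, 0) → (1, 0, 1, 3, 0) → (1, 0, 0, 3, 0) → (1, 0, 0, 2, 0) → (1, 0, 0, 2, 1) → (1, 0, 0, 2, 2))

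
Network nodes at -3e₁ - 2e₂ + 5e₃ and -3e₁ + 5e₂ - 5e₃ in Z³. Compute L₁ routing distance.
17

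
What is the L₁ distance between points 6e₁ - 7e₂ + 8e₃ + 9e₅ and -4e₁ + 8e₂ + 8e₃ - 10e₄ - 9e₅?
53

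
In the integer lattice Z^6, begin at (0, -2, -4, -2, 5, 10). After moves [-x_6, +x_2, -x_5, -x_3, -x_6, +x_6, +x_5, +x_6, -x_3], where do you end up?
(0, -1, -6, -2, 5, 10)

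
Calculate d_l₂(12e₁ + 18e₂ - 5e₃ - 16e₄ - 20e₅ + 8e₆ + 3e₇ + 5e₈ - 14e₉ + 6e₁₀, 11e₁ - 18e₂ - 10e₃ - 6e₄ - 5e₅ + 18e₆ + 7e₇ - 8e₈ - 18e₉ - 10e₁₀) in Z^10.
46.9468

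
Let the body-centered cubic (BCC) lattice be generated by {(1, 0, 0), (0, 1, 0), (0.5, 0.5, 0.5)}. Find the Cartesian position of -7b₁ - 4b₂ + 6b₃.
(-4, -1, 3)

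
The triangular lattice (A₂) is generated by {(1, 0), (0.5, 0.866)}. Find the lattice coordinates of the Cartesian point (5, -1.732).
6b₁ - 2b₂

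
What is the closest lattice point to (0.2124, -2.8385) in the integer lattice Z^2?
(0, -3)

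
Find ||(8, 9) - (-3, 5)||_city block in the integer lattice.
15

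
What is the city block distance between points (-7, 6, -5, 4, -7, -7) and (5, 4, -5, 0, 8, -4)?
36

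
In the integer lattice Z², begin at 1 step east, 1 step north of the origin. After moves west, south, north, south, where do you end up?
(0, 0)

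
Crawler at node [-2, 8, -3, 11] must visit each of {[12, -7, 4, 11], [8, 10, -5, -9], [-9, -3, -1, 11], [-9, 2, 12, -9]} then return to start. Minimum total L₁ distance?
180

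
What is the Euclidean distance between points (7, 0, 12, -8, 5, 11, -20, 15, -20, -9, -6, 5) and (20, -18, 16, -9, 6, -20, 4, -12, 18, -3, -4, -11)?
67.2086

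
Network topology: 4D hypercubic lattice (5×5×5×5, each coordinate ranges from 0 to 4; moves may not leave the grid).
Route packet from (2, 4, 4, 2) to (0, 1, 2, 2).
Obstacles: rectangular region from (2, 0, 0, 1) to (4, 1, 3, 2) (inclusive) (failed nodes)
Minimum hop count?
7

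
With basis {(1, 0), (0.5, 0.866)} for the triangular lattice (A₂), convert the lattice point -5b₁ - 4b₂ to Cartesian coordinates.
(-7, -3.464)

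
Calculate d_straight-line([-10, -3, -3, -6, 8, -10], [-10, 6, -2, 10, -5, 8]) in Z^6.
28.8271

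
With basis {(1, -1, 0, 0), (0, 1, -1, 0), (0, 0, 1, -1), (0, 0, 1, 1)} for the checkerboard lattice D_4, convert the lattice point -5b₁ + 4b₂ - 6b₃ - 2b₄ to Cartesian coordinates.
(-5, 9, -12, 4)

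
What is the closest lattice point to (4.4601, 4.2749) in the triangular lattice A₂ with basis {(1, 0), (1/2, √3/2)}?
(4.5, 4.33)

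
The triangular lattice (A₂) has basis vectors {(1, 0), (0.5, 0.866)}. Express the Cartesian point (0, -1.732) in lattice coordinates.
b₁ - 2b₂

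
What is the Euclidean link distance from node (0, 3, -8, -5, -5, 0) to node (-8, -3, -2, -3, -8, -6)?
13.6015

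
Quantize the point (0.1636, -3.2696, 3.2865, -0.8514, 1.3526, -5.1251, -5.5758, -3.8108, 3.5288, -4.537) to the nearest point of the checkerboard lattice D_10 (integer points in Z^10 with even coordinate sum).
(0, -3, 3, -1, 1, -5, -6, -4, 4, -5)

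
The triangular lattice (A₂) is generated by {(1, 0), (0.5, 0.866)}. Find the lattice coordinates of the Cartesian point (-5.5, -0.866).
-5b₁ - b₂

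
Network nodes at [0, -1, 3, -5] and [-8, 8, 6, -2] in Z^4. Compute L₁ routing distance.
23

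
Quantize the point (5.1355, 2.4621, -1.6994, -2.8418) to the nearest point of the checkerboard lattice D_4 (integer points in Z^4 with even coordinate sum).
(5, 2, -2, -3)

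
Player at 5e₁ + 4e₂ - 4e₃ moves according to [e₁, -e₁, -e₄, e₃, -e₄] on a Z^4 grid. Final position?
(5, 4, -3, -2)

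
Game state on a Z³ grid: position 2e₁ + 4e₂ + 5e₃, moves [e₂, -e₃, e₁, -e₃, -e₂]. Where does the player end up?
(3, 4, 3)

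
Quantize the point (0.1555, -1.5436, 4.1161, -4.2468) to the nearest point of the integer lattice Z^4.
(0, -2, 4, -4)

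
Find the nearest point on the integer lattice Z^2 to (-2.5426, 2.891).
(-3, 3)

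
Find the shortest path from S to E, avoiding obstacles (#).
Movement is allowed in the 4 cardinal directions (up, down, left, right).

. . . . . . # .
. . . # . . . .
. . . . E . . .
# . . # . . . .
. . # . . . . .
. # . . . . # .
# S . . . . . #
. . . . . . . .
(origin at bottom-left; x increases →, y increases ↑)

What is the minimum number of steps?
7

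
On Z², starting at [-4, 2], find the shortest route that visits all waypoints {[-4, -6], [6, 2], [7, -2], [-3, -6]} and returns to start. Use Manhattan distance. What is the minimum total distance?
38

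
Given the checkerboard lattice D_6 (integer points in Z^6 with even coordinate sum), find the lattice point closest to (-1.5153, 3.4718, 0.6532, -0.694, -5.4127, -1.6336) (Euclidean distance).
(-2, 3, 1, -1, -5, -2)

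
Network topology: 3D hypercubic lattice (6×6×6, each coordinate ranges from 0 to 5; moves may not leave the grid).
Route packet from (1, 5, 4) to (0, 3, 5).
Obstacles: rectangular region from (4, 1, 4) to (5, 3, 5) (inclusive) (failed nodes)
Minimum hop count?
4
(one shortest path: (1, 5, 4) → (0, 5, 4) → (0, 4, 4) → (0, 3, 4) → (0, 3, 5))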